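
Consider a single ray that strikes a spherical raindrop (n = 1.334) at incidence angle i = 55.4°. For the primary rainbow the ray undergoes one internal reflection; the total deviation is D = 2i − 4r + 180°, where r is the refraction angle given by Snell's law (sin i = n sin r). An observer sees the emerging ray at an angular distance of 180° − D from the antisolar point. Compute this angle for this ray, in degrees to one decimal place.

sin r = sin 55.4° / 1.334 = 0.8231/1.334 = 0.6170; r = 38.10°.
D = 2·55.4° − 4·38.10° + 180° = 110.80° − 152.40° + 180° = 138.40°.
Angle from antisolar point = 180° − D = 41.60°.

41.6°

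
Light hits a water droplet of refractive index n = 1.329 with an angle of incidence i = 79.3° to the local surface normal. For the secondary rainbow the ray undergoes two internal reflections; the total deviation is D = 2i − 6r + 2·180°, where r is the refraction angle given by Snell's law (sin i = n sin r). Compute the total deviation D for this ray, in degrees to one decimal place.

sin r = sin 79.3° / 1.329 = 0.9826/1.329 = 0.7394; r = 47.68°.
D = 2·79.3° − 6·47.68° + 2·180° = 158.60° − 286.06° + 360° = 232.54°.

232.5°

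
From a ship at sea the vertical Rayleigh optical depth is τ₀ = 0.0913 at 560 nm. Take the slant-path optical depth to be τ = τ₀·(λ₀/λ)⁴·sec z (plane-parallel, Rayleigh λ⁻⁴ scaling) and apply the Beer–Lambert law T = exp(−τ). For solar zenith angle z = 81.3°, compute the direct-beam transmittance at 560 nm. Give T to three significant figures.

sec 81.3° = 6.6111.
τ = 0.0913 × (560/560)⁴ × 6.6111 = 0.0913 × 1.0000 × 6.6111 = 0.6036.
T = exp(−0.6036) = 0.5468.

0.547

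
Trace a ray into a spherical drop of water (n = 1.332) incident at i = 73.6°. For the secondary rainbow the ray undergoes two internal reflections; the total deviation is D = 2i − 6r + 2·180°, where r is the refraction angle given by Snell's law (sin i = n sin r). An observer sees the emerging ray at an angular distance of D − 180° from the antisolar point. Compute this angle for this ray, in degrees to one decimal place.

sin r = sin 73.6° / 1.332 = 0.9593/1.332 = 0.7202; r = 46.07°.
D = 2·73.6° − 6·46.07° + 2·180° = 147.20° − 276.43° + 360° = 230.77°.
Angle from antisolar point = D − 180° = 50.77°.

50.8°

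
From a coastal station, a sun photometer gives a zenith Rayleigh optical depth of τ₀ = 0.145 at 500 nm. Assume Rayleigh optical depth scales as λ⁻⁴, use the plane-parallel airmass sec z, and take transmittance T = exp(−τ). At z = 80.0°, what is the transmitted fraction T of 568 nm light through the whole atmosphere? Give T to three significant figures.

0.606

sec 80.0° = 5.7588.
τ = 0.145 × (500/568)⁴ × 5.7588 = 0.145 × 0.6005 × 5.7588 = 0.5014.
T = exp(−0.5014) = 0.6057.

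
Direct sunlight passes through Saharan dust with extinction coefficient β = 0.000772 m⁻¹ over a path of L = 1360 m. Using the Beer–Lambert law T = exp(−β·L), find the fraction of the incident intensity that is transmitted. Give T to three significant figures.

0.350

τ = β·L = 0.000772 × 1360 = 1.0499.
T = exp(−1.0499) = 0.3500.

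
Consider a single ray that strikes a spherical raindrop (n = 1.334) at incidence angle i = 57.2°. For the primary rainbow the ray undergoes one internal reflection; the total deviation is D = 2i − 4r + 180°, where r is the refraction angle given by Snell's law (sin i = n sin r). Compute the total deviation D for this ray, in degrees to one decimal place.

sin r = sin 57.2° / 1.334 = 0.8406/1.334 = 0.6301; r = 39.06°.
D = 2·57.2° − 4·39.06° + 180° = 114.40° − 156.23° + 180° = 138.17°.

138.2°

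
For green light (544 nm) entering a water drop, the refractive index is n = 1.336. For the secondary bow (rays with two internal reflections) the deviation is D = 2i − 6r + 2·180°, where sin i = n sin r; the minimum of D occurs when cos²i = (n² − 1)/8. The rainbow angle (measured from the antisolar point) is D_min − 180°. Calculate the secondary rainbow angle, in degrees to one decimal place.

51.7°

cos²i = (1.78490 − 1)/8 = 0.09811; i = arccos(0.31323) = 71.746°.
sin r = sin 71.746°/1.336 = 0.71084; r = 45.303°.
D_min = 2·71.746° − 6·45.303° + 360° = 231.674°.
Rainbow angle = D_min − 180° = 51.674°.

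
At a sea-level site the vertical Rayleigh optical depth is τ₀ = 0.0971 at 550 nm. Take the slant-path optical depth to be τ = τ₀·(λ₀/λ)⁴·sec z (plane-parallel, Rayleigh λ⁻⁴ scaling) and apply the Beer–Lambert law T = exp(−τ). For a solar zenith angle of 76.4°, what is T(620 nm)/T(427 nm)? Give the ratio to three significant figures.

2.41

Airmass: sec 76.4° = 4.2527.
τ(620 nm) = 0.0971 × (550/620)⁴ × 4.2527 = 0.0971 × 0.6193 × 4.2527 = 0.2557.
τ(427 nm) = 0.0971 × (550/427)⁴ × 4.2527 = 0.0971 × 2.7526 × 4.2527 = 1.1367.
T(620)/T(427) = exp(τ_B − τ_A) = exp(0.8809) = 2.4131.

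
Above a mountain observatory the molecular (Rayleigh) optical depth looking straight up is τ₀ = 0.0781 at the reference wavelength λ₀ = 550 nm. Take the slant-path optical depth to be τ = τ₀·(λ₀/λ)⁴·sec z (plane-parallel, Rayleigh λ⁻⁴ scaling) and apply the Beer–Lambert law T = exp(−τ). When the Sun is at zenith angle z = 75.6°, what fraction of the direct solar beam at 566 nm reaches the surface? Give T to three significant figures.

0.756

sec 75.6° = 4.0211.
τ = 0.0781 × (550/566)⁴ × 4.0211 = 0.0781 × 0.8916 × 4.0211 = 0.2800.
T = exp(−0.2800) = 0.7558.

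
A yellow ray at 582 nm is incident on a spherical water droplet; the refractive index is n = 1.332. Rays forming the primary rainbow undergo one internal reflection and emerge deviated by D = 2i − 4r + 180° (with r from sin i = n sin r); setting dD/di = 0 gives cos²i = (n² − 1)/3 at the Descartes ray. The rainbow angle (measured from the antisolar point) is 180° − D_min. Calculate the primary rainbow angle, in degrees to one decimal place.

42.2°

cos²i = (1.77422 − 1)/3 = 0.25807; i = arccos(0.50801) = 59.469°.
sin r = sin 59.469°/1.332 = 0.64666; r = 40.290°.
D_min = 2·59.469° − 4·40.290° + 180° = 137.776°.
Rainbow angle = 180° − D_min = 42.224°.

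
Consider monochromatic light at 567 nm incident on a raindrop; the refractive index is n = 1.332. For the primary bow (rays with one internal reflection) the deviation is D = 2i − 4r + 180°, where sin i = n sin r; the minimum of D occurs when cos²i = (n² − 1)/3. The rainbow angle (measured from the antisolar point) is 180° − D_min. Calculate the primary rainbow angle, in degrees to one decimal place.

42.2°

cos²i = (1.77422 − 1)/3 = 0.25807; i = arccos(0.50801) = 59.469°.
sin r = sin 59.469°/1.332 = 0.64666; r = 40.290°.
D_min = 2·59.469° − 4·40.290° + 180° = 137.776°.
Rainbow angle = 180° − D_min = 42.224°.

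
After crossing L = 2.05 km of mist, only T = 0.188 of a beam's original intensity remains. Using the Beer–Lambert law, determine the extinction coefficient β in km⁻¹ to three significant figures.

0.815 km⁻¹

Beer–Lambert: T = exp(−βL) ⇒ β = −ln(T)/L = −ln(0.188)/2.05 = 1.6713/2.05 = 0.8153 km⁻¹.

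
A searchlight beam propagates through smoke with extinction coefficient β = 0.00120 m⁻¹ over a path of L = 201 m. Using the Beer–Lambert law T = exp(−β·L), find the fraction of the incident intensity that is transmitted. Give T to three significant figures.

τ = β·L = 0.00120 × 201 = 0.2412.
T = exp(−0.2412) = 0.7857.

0.786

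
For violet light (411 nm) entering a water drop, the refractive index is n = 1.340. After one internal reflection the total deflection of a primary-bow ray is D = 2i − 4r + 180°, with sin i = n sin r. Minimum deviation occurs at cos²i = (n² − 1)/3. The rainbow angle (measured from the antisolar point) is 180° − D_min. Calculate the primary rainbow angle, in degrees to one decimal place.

cos²i = (1.79560 − 1)/3 = 0.26520; i = arccos(0.51498) = 59.004°.
sin r = sin 59.004°/1.340 = 0.63971; r = 39.770°.
D_min = 2·59.004° − 4·39.770° + 180° = 138.929°.
Rainbow angle = 180° − D_min = 41.071°.

41.1°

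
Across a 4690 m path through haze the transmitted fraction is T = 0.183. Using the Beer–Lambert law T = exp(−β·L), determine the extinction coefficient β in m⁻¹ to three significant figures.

0.000362 m⁻¹

Beer–Lambert: T = exp(−βL) ⇒ β = −ln(T)/L = −ln(0.183)/4690 = 1.6983/4690 = 0.0003621 m⁻¹.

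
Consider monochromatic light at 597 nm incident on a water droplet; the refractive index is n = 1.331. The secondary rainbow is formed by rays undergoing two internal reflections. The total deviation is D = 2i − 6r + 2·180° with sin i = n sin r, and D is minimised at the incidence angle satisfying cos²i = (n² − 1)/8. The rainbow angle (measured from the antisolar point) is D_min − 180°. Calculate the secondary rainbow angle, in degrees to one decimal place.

50.4°

cos²i = (1.77156 − 1)/8 = 0.09645; i = arccos(0.31056) = 71.907°.
sin r = sin 71.907°/1.331 = 0.71417; r = 45.575°.
D_min = 2·71.907° − 6·45.575° + 360° = 230.365°.
Rainbow angle = D_min − 180° = 50.365°.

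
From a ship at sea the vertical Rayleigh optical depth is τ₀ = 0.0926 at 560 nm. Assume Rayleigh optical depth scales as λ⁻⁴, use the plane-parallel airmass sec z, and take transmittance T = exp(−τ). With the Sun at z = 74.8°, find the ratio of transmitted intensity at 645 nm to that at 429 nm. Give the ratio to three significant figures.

Airmass: sec 74.8° = 3.8140.
τ(645 nm) = 0.0926 × (560/645)⁴ × 3.8140 = 0.0926 × 0.5682 × 3.8140 = 0.2007.
τ(429 nm) = 0.0926 × (560/429)⁴ × 3.8140 = 0.0926 × 2.9035 × 3.8140 = 1.0255.
T(645)/T(429) = exp(τ_B − τ_A) = exp(0.8248) = 2.2814.

2.28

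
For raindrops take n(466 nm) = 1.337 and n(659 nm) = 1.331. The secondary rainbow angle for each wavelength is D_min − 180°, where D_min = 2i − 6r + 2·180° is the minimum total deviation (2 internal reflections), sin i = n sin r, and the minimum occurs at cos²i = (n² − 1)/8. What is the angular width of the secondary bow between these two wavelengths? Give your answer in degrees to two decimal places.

1.57°

At 466 nm (n = 1.337): cos²i = 0.09845 → i = 71.714°, r = 45.249°, D_min = 231.934°, rainbow angle = 51.934°.
At 659 nm (n = 1.331): cos²i = 0.09645 → i = 71.907°, r = 45.575°, D_min = 230.365°, rainbow angle = 50.365°.
Angular width = |51.934° − 50.365°| = 1.569°.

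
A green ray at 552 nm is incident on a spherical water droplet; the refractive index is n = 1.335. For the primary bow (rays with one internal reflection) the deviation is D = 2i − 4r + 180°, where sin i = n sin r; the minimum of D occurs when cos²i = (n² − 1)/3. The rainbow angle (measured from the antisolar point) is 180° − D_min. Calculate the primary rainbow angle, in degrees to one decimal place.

cos²i = (1.78222 − 1)/3 = 0.26074; i = arccos(0.51063) = 59.294°.
sin r = sin 59.294°/1.335 = 0.64405; r = 40.094°.
D_min = 2·59.294° − 4·40.094° + 180° = 138.212°.
Rainbow angle = 180° − D_min = 41.788°.

41.8°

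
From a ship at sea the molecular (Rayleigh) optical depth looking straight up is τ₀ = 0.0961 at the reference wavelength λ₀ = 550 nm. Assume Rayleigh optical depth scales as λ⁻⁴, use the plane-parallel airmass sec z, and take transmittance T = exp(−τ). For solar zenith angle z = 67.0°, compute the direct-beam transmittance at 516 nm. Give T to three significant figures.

sec 67.0° = 2.5593.
τ = 0.0961 × (550/516)⁴ × 2.5593 = 0.0961 × 1.2908 × 2.5593 = 0.3175.
T = exp(−0.3175) = 0.7280.

0.728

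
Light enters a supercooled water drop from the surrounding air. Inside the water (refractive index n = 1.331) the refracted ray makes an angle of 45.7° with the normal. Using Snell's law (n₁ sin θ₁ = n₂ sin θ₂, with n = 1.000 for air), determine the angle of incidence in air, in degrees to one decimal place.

Snell: sin θ_i = n · sin θ_r = 1.331 × sin 45.7° = 1.331 × 0.7157 = 0.9526.
θ_i = arcsin(0.9526) = 72.29°.

72.3°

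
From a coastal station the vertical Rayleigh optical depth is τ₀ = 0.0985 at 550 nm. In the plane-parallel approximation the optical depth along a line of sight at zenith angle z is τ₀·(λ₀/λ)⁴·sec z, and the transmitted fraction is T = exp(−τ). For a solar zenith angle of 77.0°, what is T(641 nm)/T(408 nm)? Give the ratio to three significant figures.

Airmass: sec 77.0° = 4.4454.
τ(641 nm) = 0.0985 × (550/641)⁴ × 4.4454 = 0.0985 × 0.5420 × 4.4454 = 0.2373.
τ(408 nm) = 0.0985 × (550/408)⁴ × 4.4454 = 0.0985 × 3.3023 × 4.4454 = 1.4460.
T(641)/T(408) = exp(τ_B − τ_A) = exp(1.2086) = 3.3489.

3.35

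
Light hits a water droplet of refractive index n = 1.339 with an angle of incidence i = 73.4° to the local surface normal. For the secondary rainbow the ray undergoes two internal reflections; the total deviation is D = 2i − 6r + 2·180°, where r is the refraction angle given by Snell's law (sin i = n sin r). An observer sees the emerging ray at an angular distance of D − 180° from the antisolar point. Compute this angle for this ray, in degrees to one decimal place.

52.6°

sin r = sin 73.4° / 1.339 = 0.9583/1.339 = 0.7157; r = 45.70°.
D = 2·73.4° − 6·45.70° + 2·180° = 146.80° − 274.20° + 360° = 232.60°.
Angle from antisolar point = D − 180° = 52.60°.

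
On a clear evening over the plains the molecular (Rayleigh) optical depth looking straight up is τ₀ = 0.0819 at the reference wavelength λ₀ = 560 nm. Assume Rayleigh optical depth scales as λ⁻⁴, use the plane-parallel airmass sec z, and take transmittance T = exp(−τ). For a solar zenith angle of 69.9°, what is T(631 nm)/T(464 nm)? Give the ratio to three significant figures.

1.43

Airmass: sec 69.9° = 2.9099.
τ(631 nm) = 0.0819 × (560/631)⁴ × 2.9099 = 0.0819 × 0.6203 × 2.9099 = 0.1478.
τ(464 nm) = 0.0819 × (560/464)⁴ × 2.9099 = 0.0819 × 2.1217 × 2.9099 = 0.5056.
T(631)/T(464) = exp(τ_B − τ_A) = exp(0.3578) = 1.4302.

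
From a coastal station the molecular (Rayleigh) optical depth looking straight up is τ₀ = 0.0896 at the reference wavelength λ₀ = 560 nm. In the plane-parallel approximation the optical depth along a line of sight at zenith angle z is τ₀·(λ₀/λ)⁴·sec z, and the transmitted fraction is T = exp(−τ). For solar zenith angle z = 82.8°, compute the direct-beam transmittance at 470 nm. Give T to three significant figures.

sec 82.8° = 7.9787.
τ = 0.0896 × (560/470)⁴ × 7.9787 = 0.0896 × 2.0154 × 7.9787 = 1.4408.
T = exp(−1.4408) = 0.2367.

0.237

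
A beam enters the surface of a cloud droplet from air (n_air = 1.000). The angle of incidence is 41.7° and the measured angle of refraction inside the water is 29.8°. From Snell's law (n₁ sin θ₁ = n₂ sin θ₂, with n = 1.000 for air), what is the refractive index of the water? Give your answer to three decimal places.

n = sin θ_i / sin θ_r = sin 41.7° / sin 29.8° = 0.6652 / 0.4970 = 1.3386.

1.339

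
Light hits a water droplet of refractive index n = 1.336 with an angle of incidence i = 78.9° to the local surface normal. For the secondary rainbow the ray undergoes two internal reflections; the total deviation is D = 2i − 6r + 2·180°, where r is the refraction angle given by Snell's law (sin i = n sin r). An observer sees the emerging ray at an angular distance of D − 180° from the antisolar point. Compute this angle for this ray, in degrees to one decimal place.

54.2°

sin r = sin 78.9° / 1.336 = 0.9813/1.336 = 0.7345; r = 47.27°.
D = 2·78.9° − 6·47.27° + 2·180° = 157.80° − 283.59° + 360° = 234.21°.
Angle from antisolar point = D − 180° = 54.21°.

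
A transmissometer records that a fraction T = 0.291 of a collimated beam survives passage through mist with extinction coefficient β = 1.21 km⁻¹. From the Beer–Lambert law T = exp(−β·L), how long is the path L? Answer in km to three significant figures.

1.02 km

Beer–Lambert: T = exp(−βL) ⇒ L = −ln(T)/β = −ln(0.291)/1.21 = 1.2344/1.21 = 1.02 km.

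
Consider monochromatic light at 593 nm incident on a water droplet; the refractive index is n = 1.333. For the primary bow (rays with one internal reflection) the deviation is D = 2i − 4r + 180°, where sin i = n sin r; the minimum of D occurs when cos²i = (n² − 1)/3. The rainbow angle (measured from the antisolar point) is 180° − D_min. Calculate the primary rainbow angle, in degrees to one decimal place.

42.1°

cos²i = (1.77689 − 1)/3 = 0.25896; i = arccos(0.50888) = 59.410°.
sin r = sin 59.410°/1.333 = 0.64579; r = 40.225°.
D_min = 2·59.410° − 4·40.225° + 180° = 137.922°.
Rainbow angle = 180° − D_min = 42.078°.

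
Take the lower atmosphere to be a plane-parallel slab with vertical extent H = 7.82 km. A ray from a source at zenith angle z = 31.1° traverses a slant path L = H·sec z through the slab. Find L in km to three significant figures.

sec z = 1/cos 31.1° = 1.1679.
L = 7.82 × 1.1679 = 9.133 km.

9.13 km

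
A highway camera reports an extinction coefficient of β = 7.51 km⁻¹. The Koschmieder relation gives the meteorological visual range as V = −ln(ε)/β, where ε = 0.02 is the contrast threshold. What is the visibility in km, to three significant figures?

V = −ln(0.02) / 7.51 = 3.912 / 7.51 = 0.5209 km.

0.521 km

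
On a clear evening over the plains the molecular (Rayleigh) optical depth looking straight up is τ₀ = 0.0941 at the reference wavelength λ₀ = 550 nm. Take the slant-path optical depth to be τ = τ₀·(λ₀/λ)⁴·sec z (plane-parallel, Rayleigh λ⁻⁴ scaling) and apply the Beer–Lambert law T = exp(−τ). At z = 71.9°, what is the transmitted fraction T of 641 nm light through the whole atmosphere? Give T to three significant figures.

sec 71.9° = 3.2188.
τ = 0.0941 × (550/641)⁴ × 3.2188 = 0.0941 × 0.5420 × 3.2188 = 0.1642.
T = exp(−0.1642) = 0.8486.

0.849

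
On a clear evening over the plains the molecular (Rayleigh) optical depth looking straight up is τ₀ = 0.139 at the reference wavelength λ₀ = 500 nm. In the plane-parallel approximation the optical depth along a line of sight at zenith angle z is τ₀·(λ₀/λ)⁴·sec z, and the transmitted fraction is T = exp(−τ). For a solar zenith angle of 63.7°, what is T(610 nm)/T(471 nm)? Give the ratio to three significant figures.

Airmass: sec 63.7° = 2.2570.
τ(610 nm) = 0.139 × (500/610)⁴ × 2.2570 = 0.139 × 0.4514 × 2.2570 = 0.1416.
τ(471 nm) = 0.139 × (500/471)⁴ × 2.2570 = 0.139 × 1.2700 × 2.2570 = 0.3984.
T(610)/T(471) = exp(τ_B − τ_A) = exp(0.2568) = 1.2928.

1.29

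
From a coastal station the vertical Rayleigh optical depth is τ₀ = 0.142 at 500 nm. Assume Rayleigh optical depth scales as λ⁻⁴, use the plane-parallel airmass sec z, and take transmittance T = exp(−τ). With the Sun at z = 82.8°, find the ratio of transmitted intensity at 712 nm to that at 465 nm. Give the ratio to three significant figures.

3.45

Airmass: sec 82.8° = 7.9787.
τ(712 nm) = 0.142 × (500/712)⁴ × 7.9787 = 0.142 × 0.2432 × 7.9787 = 0.2755.
τ(465 nm) = 0.142 × (500/465)⁴ × 7.9787 = 0.142 × 1.3368 × 7.9787 = 1.5146.
T(712)/T(465) = exp(τ_B − τ_A) = exp(1.2390) = 3.4523.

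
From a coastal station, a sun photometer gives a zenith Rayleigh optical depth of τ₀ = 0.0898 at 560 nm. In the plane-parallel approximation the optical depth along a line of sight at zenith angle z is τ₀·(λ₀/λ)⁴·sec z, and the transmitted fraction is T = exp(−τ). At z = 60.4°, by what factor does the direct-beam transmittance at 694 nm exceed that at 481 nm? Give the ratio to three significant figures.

Airmass: sec 60.4° = 2.0245.
τ(694 nm) = 0.0898 × (560/694)⁴ × 2.0245 = 0.0898 × 0.4239 × 2.0245 = 0.0771.
τ(481 nm) = 0.0898 × (560/481)⁴ × 2.0245 = 0.0898 × 1.8373 × 2.0245 = 0.3340.
T(694)/T(481) = exp(τ_B − τ_A) = exp(0.2569) = 1.2930.

1.29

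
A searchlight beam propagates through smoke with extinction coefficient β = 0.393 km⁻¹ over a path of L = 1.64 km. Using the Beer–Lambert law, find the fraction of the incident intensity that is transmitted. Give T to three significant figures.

0.525

τ = β·L = 0.393 × 1.64 = 0.6445.
T = exp(−0.6445) = 0.5249.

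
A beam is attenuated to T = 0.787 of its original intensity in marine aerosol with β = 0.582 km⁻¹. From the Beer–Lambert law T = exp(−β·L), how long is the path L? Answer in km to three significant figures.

Beer–Lambert: T = exp(−βL) ⇒ L = −ln(T)/β = −ln(0.787)/0.582 = 0.2395/0.582 = 0.4116 km.

0.412 km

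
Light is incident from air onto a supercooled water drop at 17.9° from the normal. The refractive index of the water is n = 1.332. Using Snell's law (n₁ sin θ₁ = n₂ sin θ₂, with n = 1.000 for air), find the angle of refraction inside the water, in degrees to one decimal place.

Snell: sin θ_r = sin θ_i / n = sin 17.9° / 1.332 = 0.3074 / 1.332 = 0.2307.
θ_r = arcsin(0.2307) = 13.34°.

13.3°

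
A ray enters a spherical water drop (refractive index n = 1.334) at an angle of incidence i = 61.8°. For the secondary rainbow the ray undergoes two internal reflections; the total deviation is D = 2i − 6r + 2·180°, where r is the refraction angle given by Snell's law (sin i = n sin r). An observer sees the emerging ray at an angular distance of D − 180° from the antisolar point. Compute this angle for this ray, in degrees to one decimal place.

sin r = sin 61.8° / 1.334 = 0.8813/1.334 = 0.6606; r = 41.35°.
D = 2·61.8° − 6·41.35° + 2·180° = 123.60° − 248.10° + 360° = 235.50°.
Angle from antisolar point = D − 180° = 55.50°.

55.5°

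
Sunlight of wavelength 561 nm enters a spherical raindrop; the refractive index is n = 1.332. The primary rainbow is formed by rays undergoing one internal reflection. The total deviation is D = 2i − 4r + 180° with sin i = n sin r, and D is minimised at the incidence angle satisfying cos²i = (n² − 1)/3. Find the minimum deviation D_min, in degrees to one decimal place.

137.8°

cos²i = (1.77422 − 1)/3 = 0.25807; i = arccos(0.50801) = 59.469°.
sin r = sin 59.469°/1.332 = 0.64666; r = 40.290°.
D_min = 2·59.469° − 4·40.290° + 180° = 137.776°.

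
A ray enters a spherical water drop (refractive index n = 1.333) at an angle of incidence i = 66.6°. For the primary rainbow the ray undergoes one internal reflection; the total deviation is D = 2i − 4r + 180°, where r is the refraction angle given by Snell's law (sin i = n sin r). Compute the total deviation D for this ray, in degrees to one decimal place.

sin r = sin 66.6° / 1.333 = 0.9178/1.333 = 0.6885; r = 43.51°.
D = 2·66.6° − 4·43.51° + 180° = 133.20° − 174.04° + 180° = 139.16°.

139.2°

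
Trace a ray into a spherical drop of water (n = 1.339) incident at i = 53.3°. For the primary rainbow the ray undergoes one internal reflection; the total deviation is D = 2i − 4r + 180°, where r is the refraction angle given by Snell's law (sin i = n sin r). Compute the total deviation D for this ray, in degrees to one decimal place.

139.5°

sin r = sin 53.3° / 1.339 = 0.8018/1.339 = 0.5988; r = 36.78°.
D = 2·53.3° − 4·36.78° + 180° = 106.60° − 147.13° + 180° = 139.47°.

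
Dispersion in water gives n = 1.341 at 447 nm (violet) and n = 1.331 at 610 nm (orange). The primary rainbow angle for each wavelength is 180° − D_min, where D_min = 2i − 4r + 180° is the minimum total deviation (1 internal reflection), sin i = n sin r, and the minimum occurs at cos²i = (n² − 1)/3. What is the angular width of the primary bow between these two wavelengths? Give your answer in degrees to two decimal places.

1.44°

At 447 nm (n = 1.341): cos²i = 0.26609 → i = 58.946°, r = 39.705°, D_min = 139.071°, rainbow angle = 40.929°.
At 610 nm (n = 1.331): cos²i = 0.25719 → i = 59.527°, r = 40.356°, D_min = 137.630°, rainbow angle = 42.370°.
Angular width = |40.929° − 42.370°| = 1.441°.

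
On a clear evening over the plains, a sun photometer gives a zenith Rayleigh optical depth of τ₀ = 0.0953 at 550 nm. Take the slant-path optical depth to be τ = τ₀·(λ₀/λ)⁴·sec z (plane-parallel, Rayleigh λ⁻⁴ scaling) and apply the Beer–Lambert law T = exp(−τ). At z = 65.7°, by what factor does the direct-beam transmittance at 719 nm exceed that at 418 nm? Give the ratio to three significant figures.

1.85

Airmass: sec 65.7° = 2.4300.
τ(719 nm) = 0.0953 × (550/719)⁴ × 2.4300 = 0.0953 × 0.3424 × 2.4300 = 0.0793.
τ(418 nm) = 0.0953 × (550/418)⁴ × 2.4300 = 0.0953 × 2.9974 × 2.4300 = 0.6942.
T(719)/T(418) = exp(τ_B − τ_A) = exp(0.6149) = 1.8494.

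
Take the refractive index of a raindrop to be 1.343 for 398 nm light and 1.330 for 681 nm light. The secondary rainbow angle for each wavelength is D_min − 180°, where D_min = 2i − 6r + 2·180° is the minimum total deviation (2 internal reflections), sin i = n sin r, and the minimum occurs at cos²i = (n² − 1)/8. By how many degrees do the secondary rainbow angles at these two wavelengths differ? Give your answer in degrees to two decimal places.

At 398 nm (n = 1.343): cos²i = 0.10046 → i = 71.522°, r = 44.928°, D_min = 233.478°, rainbow angle = 53.478°.
At 681 nm (n = 1.330): cos²i = 0.09611 → i = 71.940°, r = 45.630°, D_min = 230.101°, rainbow angle = 50.101°.
Angular width = |53.478° − 50.101°| = 3.377°.

3.38°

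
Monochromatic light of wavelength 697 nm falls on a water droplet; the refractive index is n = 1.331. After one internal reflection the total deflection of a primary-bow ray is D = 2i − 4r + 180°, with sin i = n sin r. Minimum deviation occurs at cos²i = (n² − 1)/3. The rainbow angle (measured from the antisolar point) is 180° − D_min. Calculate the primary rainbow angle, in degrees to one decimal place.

cos²i = (1.77156 − 1)/3 = 0.25719; i = arccos(0.50714) = 59.527°.
sin r = sin 59.527°/1.331 = 0.64753; r = 40.356°.
D_min = 2·59.527° − 4·40.356° + 180° = 137.630°.
Rainbow angle = 180° − D_min = 42.370°.

42.4°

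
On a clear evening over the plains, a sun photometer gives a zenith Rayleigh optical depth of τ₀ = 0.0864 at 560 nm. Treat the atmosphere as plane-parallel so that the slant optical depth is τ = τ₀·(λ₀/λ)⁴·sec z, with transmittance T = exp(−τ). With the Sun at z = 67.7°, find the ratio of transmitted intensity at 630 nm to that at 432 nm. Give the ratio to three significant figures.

1.65

Airmass: sec 67.7° = 2.6354.
τ(630 nm) = 0.0864 × (560/630)⁴ × 2.6354 = 0.0864 × 0.6243 × 2.6354 = 0.1421.
τ(432 nm) = 0.0864 × (560/432)⁴ × 2.6354 = 0.0864 × 2.8237 × 2.6354 = 0.6429.
T(630)/T(432) = exp(τ_B − τ_A) = exp(0.5008) = 1.6500.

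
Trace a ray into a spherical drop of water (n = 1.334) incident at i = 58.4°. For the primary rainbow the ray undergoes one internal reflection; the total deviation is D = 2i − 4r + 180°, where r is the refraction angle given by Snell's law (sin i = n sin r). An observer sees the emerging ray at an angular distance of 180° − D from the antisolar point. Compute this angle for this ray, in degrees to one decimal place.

sin r = sin 58.4° / 1.334 = 0.8517/1.334 = 0.6385; r = 39.68°.
D = 2·58.4° − 4·39.68° + 180° = 116.80° − 158.71° + 180° = 138.09°.
Angle from antisolar point = 180° − D = 41.91°.

41.9°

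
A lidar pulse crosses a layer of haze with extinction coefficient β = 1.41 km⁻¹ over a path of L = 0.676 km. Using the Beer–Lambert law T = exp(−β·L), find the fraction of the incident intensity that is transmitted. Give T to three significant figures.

τ = β·L = 1.41 × 0.676 = 0.9532.
T = exp(−0.9532) = 0.3855.

0.386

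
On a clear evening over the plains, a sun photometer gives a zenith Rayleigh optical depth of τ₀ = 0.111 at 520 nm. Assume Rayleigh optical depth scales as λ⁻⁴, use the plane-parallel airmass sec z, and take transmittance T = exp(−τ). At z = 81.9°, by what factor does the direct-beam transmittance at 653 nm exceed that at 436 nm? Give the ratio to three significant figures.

Airmass: sec 81.9° = 7.0972.
τ(653 nm) = 0.111 × (520/653)⁴ × 7.0972 = 0.111 × 0.4021 × 7.0972 = 0.3168.
τ(436 nm) = 0.111 × (520/436)⁴ × 7.0972 = 0.111 × 2.0233 × 7.0972 = 1.5940.
T(653)/T(436) = exp(τ_B − τ_A) = exp(1.2772) = 3.5865.

3.59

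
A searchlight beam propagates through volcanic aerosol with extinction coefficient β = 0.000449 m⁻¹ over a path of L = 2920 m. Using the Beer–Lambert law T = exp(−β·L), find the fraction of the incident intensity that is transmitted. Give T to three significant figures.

τ = β·L = 0.000449 × 2920 = 1.3111.
T = exp(−1.3111) = 0.2695.

0.270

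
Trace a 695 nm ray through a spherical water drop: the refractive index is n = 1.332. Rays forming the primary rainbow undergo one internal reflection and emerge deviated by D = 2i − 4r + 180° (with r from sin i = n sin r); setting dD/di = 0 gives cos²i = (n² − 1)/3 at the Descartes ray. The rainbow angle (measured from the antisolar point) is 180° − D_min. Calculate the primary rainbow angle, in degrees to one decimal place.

42.2°

cos²i = (1.77422 − 1)/3 = 0.25807; i = arccos(0.50801) = 59.469°.
sin r = sin 59.469°/1.332 = 0.64666; r = 40.290°.
D_min = 2·59.469° − 4·40.290° + 180° = 137.776°.
Rainbow angle = 180° − D_min = 42.224°.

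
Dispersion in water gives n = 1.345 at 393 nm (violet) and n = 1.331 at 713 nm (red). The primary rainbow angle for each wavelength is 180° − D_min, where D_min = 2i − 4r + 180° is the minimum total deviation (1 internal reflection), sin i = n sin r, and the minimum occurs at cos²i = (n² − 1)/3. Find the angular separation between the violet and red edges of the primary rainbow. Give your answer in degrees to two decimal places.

At 393 nm (n = 1.345): cos²i = 0.26967 → i = 58.715°, r = 39.448°, D_min = 139.635°, rainbow angle = 40.365°.
At 713 nm (n = 1.331): cos²i = 0.25719 → i = 59.527°, r = 40.356°, D_min = 137.630°, rainbow angle = 42.370°.
Angular width = |40.365° − 42.370°| = 2.005°.

2.01°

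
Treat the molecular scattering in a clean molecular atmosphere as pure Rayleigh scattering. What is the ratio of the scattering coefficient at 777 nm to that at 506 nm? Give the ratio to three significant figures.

Rayleigh scattering ∝ λ⁻⁴, so the ratio of coefficients is the inverse fourth power of the wavelength ratio.
σ(777)/σ(506) = (506/777)⁴ = (0.6512)⁴ = 0.1799.

0.180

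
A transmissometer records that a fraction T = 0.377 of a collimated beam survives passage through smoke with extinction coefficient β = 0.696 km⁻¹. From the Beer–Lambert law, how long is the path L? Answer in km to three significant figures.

1.40 km

Beer–Lambert: T = exp(−βL) ⇒ L = −ln(T)/β = −ln(0.377)/0.696 = 0.9755/0.696 = 1.402 km.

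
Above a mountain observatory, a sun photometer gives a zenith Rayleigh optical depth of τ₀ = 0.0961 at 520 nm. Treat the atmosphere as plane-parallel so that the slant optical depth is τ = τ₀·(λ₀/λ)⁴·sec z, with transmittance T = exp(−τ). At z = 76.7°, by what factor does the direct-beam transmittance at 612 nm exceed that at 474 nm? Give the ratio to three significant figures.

1.47

Airmass: sec 76.7° = 4.3469.
τ(612 nm) = 0.0961 × (520/612)⁴ × 4.3469 = 0.0961 × 0.5212 × 4.3469 = 0.2177.
τ(474 nm) = 0.0961 × (520/474)⁴ × 4.3469 = 0.0961 × 1.4484 × 4.3469 = 0.6051.
T(612)/T(474) = exp(τ_B − τ_A) = exp(0.3873) = 1.4731.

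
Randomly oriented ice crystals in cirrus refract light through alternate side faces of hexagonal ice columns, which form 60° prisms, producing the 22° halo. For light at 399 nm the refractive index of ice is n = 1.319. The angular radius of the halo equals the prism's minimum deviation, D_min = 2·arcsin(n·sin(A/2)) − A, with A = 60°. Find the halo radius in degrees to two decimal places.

22.52°

n·sin(A/2) = 1.319 × sin 30° = 1.319 × 0.5000 = 0.6595.
D_min = 2·arcsin(0.6595) − 60° = 2 × 41.262° − 60° = 22.524°.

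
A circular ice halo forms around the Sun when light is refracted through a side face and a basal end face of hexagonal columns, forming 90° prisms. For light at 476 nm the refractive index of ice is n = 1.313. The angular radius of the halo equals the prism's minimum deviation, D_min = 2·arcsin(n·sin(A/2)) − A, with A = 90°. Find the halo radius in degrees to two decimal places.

46.38°

n·sin(A/2) = 1.313 × sin 45° = 1.313 × 0.7071 = 0.9284.
D_min = 2·arcsin(0.9284) − 90° = 2 × 68.192° − 90° = 46.383°.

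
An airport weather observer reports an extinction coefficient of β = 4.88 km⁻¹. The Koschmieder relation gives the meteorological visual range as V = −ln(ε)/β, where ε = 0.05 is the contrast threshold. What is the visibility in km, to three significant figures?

V = −ln(0.05) / 4.88 = 2.996 / 4.88 = 0.6139 km.

0.614 km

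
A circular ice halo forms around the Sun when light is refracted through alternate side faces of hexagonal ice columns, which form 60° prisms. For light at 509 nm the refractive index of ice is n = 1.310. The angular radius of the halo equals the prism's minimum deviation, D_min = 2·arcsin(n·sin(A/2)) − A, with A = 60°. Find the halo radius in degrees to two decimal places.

21.84°

n·sin(A/2) = 1.310 × sin 30° = 1.310 × 0.5000 = 0.6550.
D_min = 2·arcsin(0.6550) − 60° = 2 × 40.920° − 60° = 21.839°.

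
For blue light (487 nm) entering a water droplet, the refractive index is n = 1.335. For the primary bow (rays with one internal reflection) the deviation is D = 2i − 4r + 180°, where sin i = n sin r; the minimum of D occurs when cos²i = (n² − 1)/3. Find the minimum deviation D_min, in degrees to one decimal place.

138.2°

cos²i = (1.78222 − 1)/3 = 0.26074; i = arccos(0.51063) = 59.294°.
sin r = sin 59.294°/1.335 = 0.64405; r = 40.094°.
D_min = 2·59.294° − 4·40.094° + 180° = 138.212°.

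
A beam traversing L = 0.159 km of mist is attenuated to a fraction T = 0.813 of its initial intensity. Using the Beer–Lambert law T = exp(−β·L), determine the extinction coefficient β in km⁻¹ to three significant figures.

1.30 km⁻¹

Beer–Lambert: T = exp(−βL) ⇒ β = −ln(T)/L = −ln(0.813)/0.159 = 0.2070/0.159 = 1.302 km⁻¹.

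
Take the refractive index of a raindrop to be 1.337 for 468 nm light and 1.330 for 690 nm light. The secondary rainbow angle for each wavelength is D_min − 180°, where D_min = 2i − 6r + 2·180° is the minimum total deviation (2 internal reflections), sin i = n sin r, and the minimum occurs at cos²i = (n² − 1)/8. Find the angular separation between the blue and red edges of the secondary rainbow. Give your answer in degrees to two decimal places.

At 468 nm (n = 1.337): cos²i = 0.09845 → i = 71.714°, r = 45.249°, D_min = 231.934°, rainbow angle = 51.934°.
At 690 nm (n = 1.330): cos²i = 0.09611 → i = 71.940°, r = 45.630°, D_min = 230.101°, rainbow angle = 50.101°.
Angular width = |51.934° − 50.101°| = 1.832°.

1.83°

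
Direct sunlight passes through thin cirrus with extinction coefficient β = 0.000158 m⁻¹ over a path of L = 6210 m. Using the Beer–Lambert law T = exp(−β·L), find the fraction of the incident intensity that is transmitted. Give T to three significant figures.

0.375

τ = β·L = 0.000158 × 6210 = 0.9812.
T = exp(−0.9812) = 0.3749.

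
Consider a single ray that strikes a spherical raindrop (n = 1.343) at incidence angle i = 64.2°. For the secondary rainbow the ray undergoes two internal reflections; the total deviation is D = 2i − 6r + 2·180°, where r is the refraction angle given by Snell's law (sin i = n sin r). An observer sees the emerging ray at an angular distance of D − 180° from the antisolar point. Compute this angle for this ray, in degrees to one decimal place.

sin r = sin 64.2° / 1.343 = 0.9003/1.343 = 0.6704; r = 42.10°.
D = 2·64.2° − 6·42.10° + 2·180° = 128.40° − 252.58° + 360° = 235.82°.
Angle from antisolar point = D − 180° = 55.82°.

55.8°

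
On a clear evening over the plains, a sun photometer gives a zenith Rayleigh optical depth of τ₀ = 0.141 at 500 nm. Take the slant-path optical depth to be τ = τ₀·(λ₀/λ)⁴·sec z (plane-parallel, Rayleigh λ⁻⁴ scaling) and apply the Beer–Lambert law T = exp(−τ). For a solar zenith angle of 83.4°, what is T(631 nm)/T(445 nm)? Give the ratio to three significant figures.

4.36

Airmass: sec 83.4° = 8.7004.
τ(631 nm) = 0.141 × (500/631)⁴ × 8.7004 = 0.141 × 0.3942 × 8.7004 = 0.4836.
τ(445 nm) = 0.141 × (500/445)⁴ × 8.7004 = 0.141 × 1.5938 × 8.7004 = 1.9552.
T(631)/T(445) = exp(τ_B − τ_A) = exp(1.4716) = 4.3562.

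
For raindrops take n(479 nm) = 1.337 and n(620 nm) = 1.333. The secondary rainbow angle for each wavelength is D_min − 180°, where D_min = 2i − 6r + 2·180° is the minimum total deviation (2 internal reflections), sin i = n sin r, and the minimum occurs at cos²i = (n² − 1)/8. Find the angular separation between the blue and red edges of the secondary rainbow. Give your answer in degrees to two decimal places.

1.04°

At 479 nm (n = 1.337): cos²i = 0.09845 → i = 71.714°, r = 45.249°, D_min = 231.934°, rainbow angle = 51.934°.
At 620 nm (n = 1.333): cos²i = 0.09711 → i = 71.843°, r = 45.466°, D_min = 230.891°, rainbow angle = 50.891°.
Angular width = |51.934° − 50.891°| = 1.043°.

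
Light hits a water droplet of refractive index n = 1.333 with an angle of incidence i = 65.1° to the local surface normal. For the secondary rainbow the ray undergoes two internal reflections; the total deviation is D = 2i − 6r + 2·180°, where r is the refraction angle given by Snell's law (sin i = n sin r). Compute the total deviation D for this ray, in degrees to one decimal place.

sin r = sin 65.1° / 1.333 = 0.9070/1.333 = 0.6805; r = 42.88°.
D = 2·65.1° − 6·42.88° + 2·180° = 130.20° − 257.27° + 360° = 232.93°.

232.9°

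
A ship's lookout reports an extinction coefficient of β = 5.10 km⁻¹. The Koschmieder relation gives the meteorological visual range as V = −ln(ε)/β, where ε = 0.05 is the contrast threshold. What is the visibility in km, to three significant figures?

0.587 km

V = −ln(0.05) / 5.10 = 2.996 / 5.10 = 0.5874 km.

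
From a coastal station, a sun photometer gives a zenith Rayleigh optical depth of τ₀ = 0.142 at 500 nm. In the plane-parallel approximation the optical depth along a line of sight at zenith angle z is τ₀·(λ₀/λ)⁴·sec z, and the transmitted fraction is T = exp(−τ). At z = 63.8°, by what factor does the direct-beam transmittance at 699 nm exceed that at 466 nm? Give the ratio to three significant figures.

Airmass: sec 63.8° = 2.2650.
τ(699 nm) = 0.142 × (500/699)⁴ × 2.2650 = 0.142 × 0.2618 × 2.2650 = 0.0842.
τ(466 nm) = 0.142 × (500/466)⁴ × 2.2650 = 0.142 × 1.3254 × 2.2650 = 0.4263.
T(699)/T(466) = exp(τ_B − τ_A) = exp(0.3421) = 1.4079.

1.41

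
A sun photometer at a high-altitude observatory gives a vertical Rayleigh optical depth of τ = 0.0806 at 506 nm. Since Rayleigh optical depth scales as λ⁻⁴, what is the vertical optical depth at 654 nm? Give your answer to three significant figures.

τ(654 nm) = τ(506 nm) × (506/654)⁴ = 0.0806 × (0.7737)⁴ = 0.0806 × 0.3583 = 0.0289.

0.0289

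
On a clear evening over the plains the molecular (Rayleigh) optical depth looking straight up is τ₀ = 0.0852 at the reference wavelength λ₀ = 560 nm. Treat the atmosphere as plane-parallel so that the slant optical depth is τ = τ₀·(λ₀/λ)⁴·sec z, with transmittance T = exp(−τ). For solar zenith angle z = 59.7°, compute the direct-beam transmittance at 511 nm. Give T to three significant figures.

sec 59.7° = 1.9821.
τ = 0.0852 × (560/511)⁴ × 1.9821 = 0.0852 × 1.4423 × 1.9821 = 0.2436.
T = exp(−0.2436) = 0.7838.

0.784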